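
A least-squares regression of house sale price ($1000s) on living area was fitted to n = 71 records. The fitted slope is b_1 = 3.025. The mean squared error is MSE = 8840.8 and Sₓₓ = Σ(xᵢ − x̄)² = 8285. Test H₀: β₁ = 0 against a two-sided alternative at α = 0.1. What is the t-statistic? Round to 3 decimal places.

t = 2.928

SE(b_1) = √(MSE/Sₓₓ) = √(8840.8/8285) = 1.033.
t = 3.025 / 1.033 = 2.928.
df = n − 2 = 69.
Two-sided p ≈ 0.0046, which is < 0.1, so reject H₀.
There is evidence that living area is associated with house sale price.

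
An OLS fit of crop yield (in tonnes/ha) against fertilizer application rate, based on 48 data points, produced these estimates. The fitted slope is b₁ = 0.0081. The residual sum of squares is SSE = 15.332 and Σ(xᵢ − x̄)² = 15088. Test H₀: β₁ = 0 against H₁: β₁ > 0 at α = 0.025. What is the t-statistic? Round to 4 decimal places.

MSE = SSE/(n − 2) = 15.332/46 = 0.333304.
SE(b₁) = √(MSE/Sₓₓ) = √(0.333304/15088) = 0.00470007.
t = 0.0081 / 0.00470007 = 1.7234.
df = n − 2 = 46.
One-sided p ≈ 0.0458, which is ≥ 0.025, so fail to reject H₀.
The data do not give significant evidence that the true slope on fertilizer application rate is positive.

t = 1.7234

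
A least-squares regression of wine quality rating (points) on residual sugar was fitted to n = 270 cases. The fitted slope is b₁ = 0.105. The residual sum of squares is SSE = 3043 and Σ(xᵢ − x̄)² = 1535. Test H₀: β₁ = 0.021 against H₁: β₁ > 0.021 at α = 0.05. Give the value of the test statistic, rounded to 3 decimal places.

t = 0.977

MSE = SSE/(n − 2) = 3043/268 = 11.3545.
SE(b₁) = √(MSE/Sₓₓ) = √(11.3545/1535) = 0.0860061.
t = (0.105 − 0.021) / 0.0860061 = 0.977.
df = n − 2 = 268.
One-sided p ≈ 0.1648, which is ≥ 0.05, so fail to reject H₀.
The data do not give significant evidence that the true slope on residual sugar exceeds 0.021 points per unit.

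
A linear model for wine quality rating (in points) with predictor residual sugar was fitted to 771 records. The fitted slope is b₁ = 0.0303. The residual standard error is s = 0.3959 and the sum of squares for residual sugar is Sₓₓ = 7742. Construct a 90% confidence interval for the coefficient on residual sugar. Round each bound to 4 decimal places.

(0.0229, 0.0377)

SE(b₁) = s/√Sₓₓ = 0.3959/√7742 = 0.00449944.
df = n − 2 = 769.
t* = t_{0.05, 769} = 1.646838.
Margin = t* × SE = 1.646838 × 0.00449944 = 0.007410.
CI: 0.0303 ± 0.007410 → (0.0229, 0.0377).
With 90% confidence, each one-unit increase in residual sugar is associated with a change of between 0.0229 and 0.0377 points in wine quality rating.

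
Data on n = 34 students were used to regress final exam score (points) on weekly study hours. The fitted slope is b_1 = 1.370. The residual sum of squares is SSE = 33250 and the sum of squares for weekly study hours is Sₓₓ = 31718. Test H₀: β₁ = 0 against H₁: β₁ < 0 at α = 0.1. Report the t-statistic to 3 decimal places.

MSE = SSE/(n − 2) = 33250/32 = 1039.06.
SE(b_1) = √(MSE/Sₓₓ) = √(1039.06/31718) = 0.180996.
t = 1.370 / 0.180996 = 7.569.
df = n − 2 = 32.
One-sided p ≈ 1.0000, which is ≥ 0.1, so fail to reject H₀.
The data do not give significant evidence that the true slope on weekly study hours is negative.

t = 7.569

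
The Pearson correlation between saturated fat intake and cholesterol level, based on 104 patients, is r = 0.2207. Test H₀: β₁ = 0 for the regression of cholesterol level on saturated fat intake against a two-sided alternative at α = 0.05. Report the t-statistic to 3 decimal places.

t = 2.285

t = r·√(n − 2)/√(1 − r²) = 0.2207·√102/√0.951292 = 2.285.
df = n − 2 = 102.
Two-sided p ≈ 0.0244, which is < 0.05, so reject H₀.
There is evidence of a linear association between saturated fat intake and cholesterol level.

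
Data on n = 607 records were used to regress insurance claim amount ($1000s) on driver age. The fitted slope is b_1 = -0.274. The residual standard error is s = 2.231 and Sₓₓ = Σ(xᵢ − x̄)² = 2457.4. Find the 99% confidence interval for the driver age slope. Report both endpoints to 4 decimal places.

SE(b_1) = s/√Sₓₓ = 2.231/√2457.4 = 0.0450051.
df = n − 2 = 605.
t* = t_{0.005, 605} = 2.58398.
Margin = t* × SE = 2.58398 × 0.0450051 = 0.116292.
CI: -0.274 ± 0.116292 → (-0.3903, -0.1577).
With 99% confidence, each one-unit increase in driver age is associated with a change of between -0.3903 and -0.1577 $1000s in insurance claim amount.

(-0.3903, -0.1577)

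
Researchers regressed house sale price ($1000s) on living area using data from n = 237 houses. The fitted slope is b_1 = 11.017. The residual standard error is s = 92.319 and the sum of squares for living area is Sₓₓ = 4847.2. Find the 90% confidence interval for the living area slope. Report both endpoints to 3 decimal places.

(8.827, 13.207)

SE(b_1) = s/√Sₓₓ = 92.319/√4847.2 = 1.32601.
df = n − 2 = 235.
t* = t_{0.05, 235} = 1.651364.
Margin = t* × SE = 1.651364 × 1.32601 = 2.18972.
CI: 11.017 ± 2.18972 → (8.827, 13.207).
With 90% confidence, each one-unit increase in living area is associated with a change of between 8.827 and 13.207 $1000s in house sale price.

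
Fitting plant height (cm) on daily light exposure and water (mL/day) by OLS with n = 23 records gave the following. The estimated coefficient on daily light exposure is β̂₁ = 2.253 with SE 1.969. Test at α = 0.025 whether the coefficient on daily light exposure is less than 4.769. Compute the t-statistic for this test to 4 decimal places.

H₀: β₁ = 4.769 vs H₁: β₁ < 4.769.
t = (β̂₁ − β₁⁰)/SE = (2.253 − 4.769) / 1.969 = -1.2778.
df = n − k − 1 = 23 − 2 − 1 = 20.
One-sided p ≈ 0.1080, which is ≥ 0.025, so fail to reject H₀.
The data do not give significant evidence that the true slope on daily light exposure is below 4.769 cm per unit, holding the other predictors fixed.

t = -1.2778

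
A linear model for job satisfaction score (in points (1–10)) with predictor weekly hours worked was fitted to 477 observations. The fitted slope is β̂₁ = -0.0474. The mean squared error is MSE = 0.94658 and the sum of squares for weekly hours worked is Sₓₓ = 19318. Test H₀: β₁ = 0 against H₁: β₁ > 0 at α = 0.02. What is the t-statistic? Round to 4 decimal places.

t = -6.7714

SE(β̂₁) = √(MSE/Sₓₓ) = √(0.94658/19318) = 0.00699999.
t = -0.0474 / 0.00699999 = -6.7714.
df = n − 2 = 475.
One-sided p ≈ 1.0000, which is ≥ 0.02, so fail to reject H₀.
The data do not give significant evidence that the true slope on weekly hours worked is positive.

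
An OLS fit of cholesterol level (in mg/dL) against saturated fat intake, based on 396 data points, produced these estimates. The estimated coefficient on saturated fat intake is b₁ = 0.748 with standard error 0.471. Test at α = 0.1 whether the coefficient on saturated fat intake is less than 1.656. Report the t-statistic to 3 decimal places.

H₀: β₁ = 1.656 vs H₁: β₁ < 1.656.
t = (b₁ − β₁⁰)/SE = (0.748 − 1.656) / 0.471 = -1.928.
df = n − 2 = 396 − 2 = 394.
One-sided p ≈ 0.0273, which is < 0.1, so reject H₀.
There is evidence that the true slope on saturated fat intake is below 1.656 mg/dL per unit.

t = -1.928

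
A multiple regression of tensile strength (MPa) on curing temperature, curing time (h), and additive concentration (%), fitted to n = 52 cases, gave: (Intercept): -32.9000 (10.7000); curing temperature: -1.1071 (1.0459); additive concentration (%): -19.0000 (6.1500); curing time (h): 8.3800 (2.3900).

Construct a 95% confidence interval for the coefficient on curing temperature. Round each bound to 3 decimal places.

(-3.210, 0.996)

Read off: b = -1.1071, SE = 1.0459 for curing temperature.
df = n − k − 1 = 52 − 3 − 1 = 48.
t* = t_{0.025, 48} = 2.010635.
Margin = t* × SE = 2.010635 × 1.0459 = 2.10292.
CI: -1.1071 ± 2.10292 → (-3.210, 0.996).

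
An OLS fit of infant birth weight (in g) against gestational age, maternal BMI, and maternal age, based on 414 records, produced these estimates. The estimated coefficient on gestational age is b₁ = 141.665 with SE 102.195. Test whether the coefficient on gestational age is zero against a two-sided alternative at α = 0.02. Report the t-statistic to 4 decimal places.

t = 1.3862

H₀: β₁ = 0 vs H₁: β₁ ≠ 0.
t = (b₁ − β₁⁰)/SE = 141.665 / 102.195 = 1.3862.
df = n − k − 1 = 414 − 3 − 1 = 410.
Two-sided p ≈ 0.1664, which is ≥ 0.02, so fail to reject H₀.
The data do not give significant evidence of an association between gestational age and infant birth weight, after adjusting for the other predictors.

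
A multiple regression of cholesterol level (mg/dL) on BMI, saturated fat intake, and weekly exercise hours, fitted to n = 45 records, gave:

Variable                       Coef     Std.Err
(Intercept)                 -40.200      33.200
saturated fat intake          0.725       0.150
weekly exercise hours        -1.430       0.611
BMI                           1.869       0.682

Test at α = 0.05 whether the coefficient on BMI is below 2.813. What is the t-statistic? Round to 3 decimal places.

Read off: b = 1.869, SE = 0.682 for BMI.
H₀: β₁ = 2.813 vs H₁: β₁ < 2.813.
t = (1.869 − 2.813) / 0.682 = -1.384.
df = n − k − 1 = 45 − 3 − 1 = 41.
One-sided p ≈ 0.0869, which is ≥ 0.05, so fail to reject H₀.
The data do not give significant evidence that the true slope on BMI is below 2.813 mg/dL per unit, holding the other predictors fixed.

t = -1.384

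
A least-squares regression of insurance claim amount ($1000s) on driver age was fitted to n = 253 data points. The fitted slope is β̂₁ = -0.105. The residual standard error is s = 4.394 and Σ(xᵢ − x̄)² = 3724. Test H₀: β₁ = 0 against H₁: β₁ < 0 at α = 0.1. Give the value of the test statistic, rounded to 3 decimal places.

t = -1.458

SE(β̂₁) = s/√Sₓₓ = 4.394/√3724 = 0.0720038.
t = -0.105 / 0.0720038 = -1.458.
df = n − 2 = 251.
One-sided p ≈ 0.0730, which is < 0.1, so reject H₀.
There is evidence that the true slope on driver age is negative.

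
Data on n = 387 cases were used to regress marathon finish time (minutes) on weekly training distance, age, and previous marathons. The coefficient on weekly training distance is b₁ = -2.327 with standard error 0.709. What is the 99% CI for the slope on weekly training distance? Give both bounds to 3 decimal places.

df = n − k − 1 = 387 − 3 − 1 = 383.
t* = t_{0.005, 383} = 2.588727.
Margin = t* × SE = 2.588727 × 0.709 = 1.83541.
CI: -2.327 ± 1.83541 → (-4.162, -0.492).
With 99% confidence, each one-unit increase in weekly training distance is associated with a change of between -4.162 and -0.492 minutes in marathon finish time, holding the other predictors fixed.

(-4.162, -0.492)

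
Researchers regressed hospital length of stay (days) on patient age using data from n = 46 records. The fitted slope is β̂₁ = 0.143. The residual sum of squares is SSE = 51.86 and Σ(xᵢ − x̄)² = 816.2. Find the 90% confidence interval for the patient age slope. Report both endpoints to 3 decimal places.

(0.079, 0.207)

MSE = SSE/(n − 2) = 51.86/44 = 1.17864.
SE(β̂₁) = √(MSE/Sₓₓ) = √(1.17864/816.2) = 0.0380007.
df = n − 2 = 44.
t* = t_{0.05, 44} = 1.68023.
Margin = t* × SE = 1.68023 × 0.0380007 = 0.06385.
CI: 0.143 ± 0.06385 → (0.079, 0.207).
With 90% confidence, each one-unit increase in patient age is associated with a change of between 0.079 and 0.207 days in hospital length of stay.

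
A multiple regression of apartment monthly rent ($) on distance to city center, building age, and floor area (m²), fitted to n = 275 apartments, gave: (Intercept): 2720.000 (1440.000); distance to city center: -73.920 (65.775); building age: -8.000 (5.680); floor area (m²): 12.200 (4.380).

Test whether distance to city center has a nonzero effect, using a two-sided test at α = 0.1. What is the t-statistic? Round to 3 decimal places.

t = -1.124

Read off: b = -73.920, SE = 65.775 for distance to city center.
H₀: β₁ = 0 vs H₁: β₁ ≠ 0.
t = -73.920 / 65.775 = -1.124.
df = n − k − 1 = 275 − 3 − 1 = 271.
Two-sided p ≈ 0.2621, which is ≥ 0.1, so fail to reject H₀.
The data do not give significant evidence of an association between distance to city center and apartment monthly rent, after adjusting for the other predictors.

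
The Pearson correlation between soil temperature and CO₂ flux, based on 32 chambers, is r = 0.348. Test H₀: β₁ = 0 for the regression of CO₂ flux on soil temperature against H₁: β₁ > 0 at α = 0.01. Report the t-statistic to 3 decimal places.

t = 2.033

t = r·√(n − 2)/√(1 − r²) = 0.348·√30/√0.878896 = 2.033.
df = n − 2 = 30.
One-sided p ≈ 0.0255, which is ≥ 0.01, so fail to reject H₀.
The data do not give significant evidence of a linear association between soil temperature and CO₂ flux.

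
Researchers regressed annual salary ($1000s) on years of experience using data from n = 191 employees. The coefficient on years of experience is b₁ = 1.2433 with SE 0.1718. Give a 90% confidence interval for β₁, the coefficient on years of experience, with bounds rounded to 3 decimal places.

(0.959, 1.527)

df = n − 2 = 191 − 2 = 189.
t* = t_{0.05, 189} = 1.652956.
Margin = t* × SE = 1.652956 × 0.1718 = 0.28398.
CI: 1.2433 ± 0.28398 → (0.959, 1.527).
With 90% confidence, each one-unit increase in years of experience is associated with a change of between 0.959 and 1.527 $1000s in annual salary.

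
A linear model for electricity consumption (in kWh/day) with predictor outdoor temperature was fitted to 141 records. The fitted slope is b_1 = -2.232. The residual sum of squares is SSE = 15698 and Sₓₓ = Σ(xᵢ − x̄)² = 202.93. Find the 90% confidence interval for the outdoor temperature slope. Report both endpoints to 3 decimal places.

(-3.467, -0.997)

MSE = SSE/(n − 2) = 15698/139 = 112.935.
SE(b_1) = √(MSE/Sₓₓ) = √(112.935/202.93) = 0.746005.
df = n − 2 = 139.
t* = t_{0.05, 139} = 1.65589.
Margin = t* × SE = 1.65589 × 0.746005 = 1.23530.
CI: -2.232 ± 1.23530 → (-3.467, -0.997).
With 90% confidence, each one-unit increase in outdoor temperature is associated with a change of between -3.467 and -0.997 kWh/day in electricity consumption.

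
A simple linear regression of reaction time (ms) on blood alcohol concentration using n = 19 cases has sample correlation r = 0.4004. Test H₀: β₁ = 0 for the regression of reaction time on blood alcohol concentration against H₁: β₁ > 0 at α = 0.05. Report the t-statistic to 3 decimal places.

t = r·√(n − 2)/√(1 − r²) = 0.4004·√17/√0.83968 = 1.802.
df = n − 2 = 17.
One-sided p ≈ 0.0447, which is < 0.05, so reject H₀.
There is evidence of a linear association between blood alcohol concentration and reaction time.

t = 1.802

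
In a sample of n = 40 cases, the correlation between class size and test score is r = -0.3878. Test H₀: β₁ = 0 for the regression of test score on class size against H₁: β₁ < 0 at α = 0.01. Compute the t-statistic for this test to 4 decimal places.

t = r·√(n − 2)/√(1 − r²) = -0.3878·√38/√0.849611 = -2.5935.
df = n − 2 = 38.
One-sided p ≈ 0.0067, which is < 0.01, so reject H₀.
There is evidence of a linear association between class size and test score.

t = -2.5935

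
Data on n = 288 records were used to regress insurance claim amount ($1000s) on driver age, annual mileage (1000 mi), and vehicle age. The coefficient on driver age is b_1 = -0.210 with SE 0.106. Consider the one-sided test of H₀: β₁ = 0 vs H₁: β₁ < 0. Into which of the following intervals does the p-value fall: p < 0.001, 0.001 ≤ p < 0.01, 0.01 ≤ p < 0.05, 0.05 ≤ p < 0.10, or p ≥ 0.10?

0.01 ≤ p < 0.05

t = -0.210 / 0.106 = -1.981.
df = n − k − 1 = 288 − 3 − 1 = 284.
One-sided p = P(T_{284} < t) ≈ 0.0243.
So 0.01 ≤ p < 0.05.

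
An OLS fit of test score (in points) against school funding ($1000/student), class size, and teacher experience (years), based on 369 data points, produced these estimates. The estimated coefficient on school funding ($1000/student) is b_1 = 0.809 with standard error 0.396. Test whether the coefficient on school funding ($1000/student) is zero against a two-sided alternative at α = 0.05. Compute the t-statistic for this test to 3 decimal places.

t = 2.043

H₀: β₁ = 0 vs H₁: β₁ ≠ 0.
t = (b_1 − β₁⁰)/SE = 0.809 / 0.396 = 2.043.
df = n − k − 1 = 369 − 3 − 1 = 365.
Two-sided p ≈ 0.0418, which is < 0.05, so reject H₀.
There is evidence that school funding ($1000/student) is associated with test score, holding the other predictors fixed.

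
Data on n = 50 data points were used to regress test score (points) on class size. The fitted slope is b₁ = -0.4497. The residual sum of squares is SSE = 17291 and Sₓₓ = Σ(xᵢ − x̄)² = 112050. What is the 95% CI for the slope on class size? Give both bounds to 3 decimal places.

MSE = SSE/(n − 2) = 17291/48 = 360.229.
SE(b₁) = √(MSE/Sₓₓ) = √(360.229/112050) = 0.0567001.
df = n − 2 = 48.
t* = t_{0.025, 48} = 2.010635.
Margin = t* × SE = 2.010635 × 0.0567001 = 0.11400.
CI: -0.4497 ± 0.11400 → (-0.564, -0.336).
With 95% confidence, each one-unit increase in class size is associated with a change of between -0.564 and -0.336 points in test score.

(-0.564, -0.336)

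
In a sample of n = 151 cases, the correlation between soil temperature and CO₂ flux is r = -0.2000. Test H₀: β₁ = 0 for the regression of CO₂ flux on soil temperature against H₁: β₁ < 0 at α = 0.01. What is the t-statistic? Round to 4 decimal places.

t = -2.4917

t = r·√(n − 2)/√(1 − r²) = -0.2000·√149/√0.96 = -2.4917.
df = n − 2 = 149.
One-sided p ≈ 0.0069, which is < 0.01, so reject H₀.
There is evidence of a linear association between soil temperature and CO₂ flux.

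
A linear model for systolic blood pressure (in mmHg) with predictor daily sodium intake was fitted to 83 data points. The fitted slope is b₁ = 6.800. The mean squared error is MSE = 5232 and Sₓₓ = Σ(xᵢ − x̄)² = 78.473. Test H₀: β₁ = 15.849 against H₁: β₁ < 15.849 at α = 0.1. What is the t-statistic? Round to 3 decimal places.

SE(b₁) = √(MSE/Sₓₓ) = √(5232/78.473) = 8.16533.
t = (6.800 − 15.849) / 8.16533 = -1.108.
df = n − 2 = 81.
One-sided p ≈ 0.1355, which is ≥ 0.1, so fail to reject H₀.
The data do not give significant evidence that the true slope on daily sodium intake is below 15.849 mmHg per unit.

t = -1.108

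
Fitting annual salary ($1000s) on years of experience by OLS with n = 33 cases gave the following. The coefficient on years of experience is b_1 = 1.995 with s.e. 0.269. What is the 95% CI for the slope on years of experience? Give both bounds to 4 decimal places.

df = n − 2 = 33 − 2 = 31.
t* = t_{0.025, 31} = 2.039513.
Margin = t* × SE = 2.039513 × 0.269 = 0.548629.
CI: 1.995 ± 0.548629 → (1.4464, 2.5436).
With 95% confidence, each one-unit increase in years of experience is associated with a change of between 1.4464 and 2.5436 $1000s in annual salary.

(1.4464, 2.5436)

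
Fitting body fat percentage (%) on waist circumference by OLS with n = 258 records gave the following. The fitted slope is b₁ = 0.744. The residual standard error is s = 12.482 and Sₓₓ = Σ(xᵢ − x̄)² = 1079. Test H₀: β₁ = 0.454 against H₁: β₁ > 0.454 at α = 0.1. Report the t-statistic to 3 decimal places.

t = 0.763

SE(b₁) = s/√Sₓₓ = 12.482/√1079 = 0.379991.
t = (0.744 − 0.454) / 0.379991 = 0.763.
df = n − 2 = 256.
One-sided p ≈ 0.2230, which is ≥ 0.1, so fail to reject H₀.
The data do not give significant evidence that the true slope on waist circumference exceeds 0.454 % per unit.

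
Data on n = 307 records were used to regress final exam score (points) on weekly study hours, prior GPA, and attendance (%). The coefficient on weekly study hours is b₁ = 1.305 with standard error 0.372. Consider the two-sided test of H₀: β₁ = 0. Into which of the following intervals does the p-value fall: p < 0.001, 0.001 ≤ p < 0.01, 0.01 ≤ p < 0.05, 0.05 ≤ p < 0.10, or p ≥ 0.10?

t = 1.305 / 0.372 = 3.508.
df = n − k − 1 = 307 − 3 − 1 = 303.
Two-sided p = 2·P(T_{303} > |t|) ≈ 0.0005.
So p < 0.001.

p < 0.001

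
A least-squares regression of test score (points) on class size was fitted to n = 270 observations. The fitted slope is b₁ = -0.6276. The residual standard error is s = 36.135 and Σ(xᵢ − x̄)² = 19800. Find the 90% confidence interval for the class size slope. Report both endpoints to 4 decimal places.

SE(b₁) = s/√Sₓₓ = 36.135/√19800 = 0.2568.
df = n − 2 = 268.
t* = t_{0.05, 268} = 1.650559.
Margin = t* × SE = 1.650559 × 0.2568 = 0.423864.
CI: -0.6276 ± 0.423864 → (-1.0515, -0.2037).
With 90% confidence, each one-unit increase in class size is associated with a change of between -1.0515 and -0.2037 points in test score.

(-1.0515, -0.2037)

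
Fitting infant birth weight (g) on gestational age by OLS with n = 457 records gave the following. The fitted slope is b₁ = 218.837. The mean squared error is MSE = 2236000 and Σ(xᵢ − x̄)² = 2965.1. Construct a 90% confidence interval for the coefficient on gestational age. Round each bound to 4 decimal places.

SE(b₁) = √(MSE/Sₓₓ) = √(2.236e+06/2965.1) = 27.461.
df = n − 2 = 455.
t* = t_{0.05, 455} = 1.648209.
Margin = t* × SE = 1.648209 × 27.461 = 45.261467.
CI: 218.837 ± 45.261467 → (173.5755, 264.0985).
With 90% confidence, each one-unit increase in gestational age is associated with a change of between 173.5755 and 264.0985 g in infant birth weight.

(173.5755, 264.0985)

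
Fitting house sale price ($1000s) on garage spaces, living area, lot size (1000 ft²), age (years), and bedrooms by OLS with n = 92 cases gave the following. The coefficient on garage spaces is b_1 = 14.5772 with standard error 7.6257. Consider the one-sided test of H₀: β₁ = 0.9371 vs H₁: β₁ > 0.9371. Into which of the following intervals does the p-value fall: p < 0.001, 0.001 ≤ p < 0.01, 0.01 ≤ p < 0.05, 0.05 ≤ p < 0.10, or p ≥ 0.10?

0.01 ≤ p < 0.05

t = (14.5772 − 0.9371) / 7.6257 = 1.789.
df = n − k − 1 = 92 − 5 − 1 = 86.
One-sided p = P(T_{86} > t) ≈ 0.0386.
So 0.01 ≤ p < 0.05.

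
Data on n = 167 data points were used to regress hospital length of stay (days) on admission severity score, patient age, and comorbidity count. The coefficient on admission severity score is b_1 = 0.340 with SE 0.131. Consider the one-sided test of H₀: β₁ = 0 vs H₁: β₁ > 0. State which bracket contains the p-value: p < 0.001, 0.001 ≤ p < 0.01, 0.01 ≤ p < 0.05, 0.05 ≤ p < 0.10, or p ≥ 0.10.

t = 0.340 / 0.131 = 2.595.
df = n − k − 1 = 167 − 3 − 1 = 163.
One-sided p = P(T_{163} > t) ≈ 0.0052.
So 0.001 ≤ p < 0.01.

0.001 ≤ p < 0.01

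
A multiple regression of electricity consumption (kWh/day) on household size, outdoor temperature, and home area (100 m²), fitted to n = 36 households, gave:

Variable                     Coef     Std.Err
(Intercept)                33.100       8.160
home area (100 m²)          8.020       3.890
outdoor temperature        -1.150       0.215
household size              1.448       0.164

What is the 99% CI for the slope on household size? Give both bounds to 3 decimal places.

(0.999, 1.897)

Read off: b = 1.448, SE = 0.164 for household size.
df = n − k − 1 = 36 − 3 − 1 = 32.
t* = t_{0.005, 32} = 2.738481.
Margin = t* × SE = 2.738481 × 0.164 = 0.44911.
CI: 1.448 ± 0.44911 → (0.999, 1.897).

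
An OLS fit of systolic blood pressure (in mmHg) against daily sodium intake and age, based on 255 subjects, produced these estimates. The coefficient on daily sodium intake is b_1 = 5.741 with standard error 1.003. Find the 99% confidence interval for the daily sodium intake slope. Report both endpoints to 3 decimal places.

(3.138, 8.344)

df = n − k − 1 = 255 − 2 − 1 = 252.
t* = t_{0.005, 252} = 2.595479.
Margin = t* × SE = 2.595479 × 1.003 = 2.60327.
CI: 5.741 ± 2.60327 → (3.138, 8.344).
With 99% confidence, each one-unit increase in daily sodium intake is associated with a change of between 3.138 and 8.344 mmHg in systolic blood pressure, holding the other predictors fixed.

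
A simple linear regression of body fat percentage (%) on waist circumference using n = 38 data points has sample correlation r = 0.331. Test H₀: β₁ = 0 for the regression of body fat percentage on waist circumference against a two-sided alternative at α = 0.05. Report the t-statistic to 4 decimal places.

t = 2.1046

t = r·√(n − 2)/√(1 − r²) = 0.331·√36/√0.890439 = 2.1046.
df = n − 2 = 36.
Two-sided p ≈ 0.0424, which is < 0.05, so reject H₀.
There is evidence of a linear association between waist circumference and body fat percentage.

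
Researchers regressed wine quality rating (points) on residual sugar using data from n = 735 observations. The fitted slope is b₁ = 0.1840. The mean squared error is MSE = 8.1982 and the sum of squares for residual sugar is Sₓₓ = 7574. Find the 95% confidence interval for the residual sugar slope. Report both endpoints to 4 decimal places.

SE(b₁) = √(MSE/Sₓₓ) = √(8.1982/7574) = 0.0329001.
df = n − 2 = 733.
t* = t_{0.025, 733} = 1.963206.
Margin = t* × SE = 1.963206 × 0.0329001 = 0.064590.
CI: 0.1840 ± 0.064590 → (0.1194, 0.2486).
With 95% confidence, each one-unit increase in residual sugar is associated with a change of between 0.1194 and 0.2486 points in wine quality rating.

(0.1194, 0.2486)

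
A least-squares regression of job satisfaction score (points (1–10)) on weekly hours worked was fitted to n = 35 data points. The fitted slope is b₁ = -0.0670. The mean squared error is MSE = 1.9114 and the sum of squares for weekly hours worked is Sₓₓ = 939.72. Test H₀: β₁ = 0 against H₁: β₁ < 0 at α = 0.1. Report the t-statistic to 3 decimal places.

SE(b₁) = √(MSE/Sₓₓ) = √(1.9114/939.72) = 0.0451.
t = -0.0670 / 0.0451 = -1.486.
df = n − 2 = 33.
One-sided p ≈ 0.0734, which is < 0.1, so reject H₀.
There is evidence that the true slope on weekly hours worked is negative.

t = -1.486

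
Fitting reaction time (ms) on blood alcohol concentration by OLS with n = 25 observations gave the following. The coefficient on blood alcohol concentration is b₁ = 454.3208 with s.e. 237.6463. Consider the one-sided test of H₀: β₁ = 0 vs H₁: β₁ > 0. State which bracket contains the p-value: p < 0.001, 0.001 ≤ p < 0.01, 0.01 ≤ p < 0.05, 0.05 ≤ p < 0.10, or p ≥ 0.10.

t = 454.3208 / 237.6463 = 1.912.
df = n − 2 = 25 − 2 = 23.
One-sided p = P(T_{23} > t) ≈ 0.0342.
So 0.01 ≤ p < 0.05.

0.01 ≤ p < 0.05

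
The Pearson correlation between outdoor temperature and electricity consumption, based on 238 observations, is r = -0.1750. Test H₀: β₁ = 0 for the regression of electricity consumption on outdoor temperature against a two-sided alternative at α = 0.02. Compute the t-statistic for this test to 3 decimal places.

t = -2.731

t = r·√(n − 2)/√(1 − r²) = -0.1750·√236/√0.969375 = -2.731.
df = n − 2 = 236.
Two-sided p ≈ 0.0068, which is < 0.02, so reject H₀.
There is evidence of a linear association between outdoor temperature and electricity consumption.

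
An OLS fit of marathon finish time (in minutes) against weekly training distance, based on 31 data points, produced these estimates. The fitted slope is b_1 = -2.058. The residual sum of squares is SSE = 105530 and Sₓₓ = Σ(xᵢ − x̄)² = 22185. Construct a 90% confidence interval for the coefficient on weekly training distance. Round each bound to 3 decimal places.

(-2.746, -1.370)

MSE = SSE/(n − 2) = 105530/29 = 3638.97.
SE(b_1) = √(MSE/Sₓₓ) = √(3638.97/22185) = 0.405004.
df = n − 2 = 29.
t* = t_{0.05, 29} = 1.699127.
Margin = t* × SE = 1.699127 × 0.405004 = 0.68815.
CI: -2.058 ± 0.68815 → (-2.746, -1.370).
With 90% confidence, each one-unit increase in weekly training distance is associated with a change of between -2.746 and -1.370 minutes in marathon finish time.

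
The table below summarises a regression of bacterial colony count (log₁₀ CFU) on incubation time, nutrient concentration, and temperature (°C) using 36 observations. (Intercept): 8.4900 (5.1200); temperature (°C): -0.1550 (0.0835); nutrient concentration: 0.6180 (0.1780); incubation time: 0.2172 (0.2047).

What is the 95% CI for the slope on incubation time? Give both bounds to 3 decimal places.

Read off: b = 0.2172, SE = 0.2047 for incubation time.
df = n − k − 1 = 36 − 3 − 1 = 32.
t* = t_{0.025, 32} = 2.036933.
Margin = t* × SE = 2.036933 × 0.2047 = 0.41696.
CI: 0.2172 ± 0.41696 → (-0.200, 0.634).

(-0.200, 0.634)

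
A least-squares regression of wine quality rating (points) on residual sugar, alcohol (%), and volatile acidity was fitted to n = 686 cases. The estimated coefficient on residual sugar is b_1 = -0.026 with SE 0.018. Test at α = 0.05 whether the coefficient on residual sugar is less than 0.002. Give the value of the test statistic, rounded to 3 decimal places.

t = -1.556

H₀: β₁ = 0.002 vs H₁: β₁ < 0.002.
t = (b_1 − β₁⁰)/SE = (-0.026 − 0.002) / 0.018 = -1.556.
df = n − k − 1 = 686 − 3 − 1 = 682.
One-sided p ≈ 0.0601, which is ≥ 0.05, so fail to reject H₀.
The data do not give significant evidence that the true slope on residual sugar is below 0.002 points per unit, holding the other predictors fixed.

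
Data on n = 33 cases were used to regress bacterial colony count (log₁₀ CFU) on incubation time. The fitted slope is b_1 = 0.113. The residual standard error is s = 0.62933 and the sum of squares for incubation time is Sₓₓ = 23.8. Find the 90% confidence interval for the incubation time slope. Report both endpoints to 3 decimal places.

(-0.106, 0.332)

SE(b_1) = s/√Sₓₓ = 0.62933/√23.8 = 0.129.
df = n − 2 = 31.
t* = t_{0.05, 31} = 1.695519.
Margin = t* × SE = 1.695519 × 0.129 = 0.21872.
CI: 0.113 ± 0.21872 → (-0.106, 0.332).
With 90% confidence, each one-unit increase in incubation time is associated with a change of between -0.106 and 0.332 log₁₀ CFU in bacterial colony count.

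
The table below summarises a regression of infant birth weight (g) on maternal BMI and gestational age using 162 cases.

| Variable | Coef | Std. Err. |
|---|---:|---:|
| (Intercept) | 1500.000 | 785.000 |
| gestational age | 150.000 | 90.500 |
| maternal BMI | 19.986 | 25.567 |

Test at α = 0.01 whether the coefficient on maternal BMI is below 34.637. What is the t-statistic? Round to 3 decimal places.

Read off: b = 19.986, SE = 25.567 for maternal BMI.
H₀: β₁ = 34.637 vs H₁: β₁ < 34.637.
t = (19.986 − 34.637) / 25.567 = -0.573.
df = n − k − 1 = 162 − 2 − 1 = 159.
One-sided p ≈ 0.2837, which is ≥ 0.01, so fail to reject H₀.
The data do not give significant evidence that the true slope on maternal BMI is below 34.637 g per unit, holding the other predictors fixed.

t = -0.573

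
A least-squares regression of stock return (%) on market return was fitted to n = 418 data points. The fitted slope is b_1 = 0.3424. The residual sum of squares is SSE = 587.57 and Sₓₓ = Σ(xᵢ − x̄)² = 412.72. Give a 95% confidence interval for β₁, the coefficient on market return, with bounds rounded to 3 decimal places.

(0.227, 0.457)

MSE = SSE/(n − 2) = 587.57/416 = 1.41243.
SE(b_1) = √(MSE/Sₓₓ) = √(1.41243/412.72) = 0.0584999.
df = n − 2 = 416.
t* = t_{0.025, 416} = 1.965683.
Margin = t* × SE = 1.965683 × 0.0584999 = 0.11499.
CI: 0.3424 ± 0.11499 → (0.227, 0.457).
With 95% confidence, each one-unit increase in market return is associated with a change of between 0.227 and 0.457 % in stock return.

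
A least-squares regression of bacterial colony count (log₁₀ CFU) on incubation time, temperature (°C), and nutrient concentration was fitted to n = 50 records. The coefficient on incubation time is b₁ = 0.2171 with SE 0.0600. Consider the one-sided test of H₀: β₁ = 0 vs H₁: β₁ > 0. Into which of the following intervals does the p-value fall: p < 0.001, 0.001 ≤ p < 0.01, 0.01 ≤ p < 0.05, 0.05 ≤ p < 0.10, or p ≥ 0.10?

t = 0.2171 / 0.0600 = 3.618.
df = n − k − 1 = 50 − 3 − 1 = 46.
One-sided p = P(T_{46} > t) ≈ 0.0004.
So p < 0.001.

p < 0.001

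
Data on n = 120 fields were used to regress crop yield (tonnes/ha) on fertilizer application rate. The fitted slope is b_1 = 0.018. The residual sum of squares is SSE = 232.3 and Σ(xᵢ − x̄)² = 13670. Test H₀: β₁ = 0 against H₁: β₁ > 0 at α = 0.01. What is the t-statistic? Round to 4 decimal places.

MSE = SSE/(n − 2) = 232.3/118 = 1.96864.
SE(b_1) = √(MSE/Sₓₓ) = √(1.96864/13670) = 0.0120005.
t = 0.018 / 0.0120005 = 1.4999.
df = n − 2 = 118.
One-sided p ≈ 0.0682, which is ≥ 0.01, so fail to reject H₀.
The data do not give significant evidence that the true slope on fertilizer application rate is positive.

t = 1.4999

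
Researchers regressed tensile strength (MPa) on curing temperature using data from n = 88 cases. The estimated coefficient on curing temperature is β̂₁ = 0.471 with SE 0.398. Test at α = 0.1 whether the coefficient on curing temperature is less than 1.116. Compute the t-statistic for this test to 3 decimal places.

t = -1.621

H₀: β₁ = 1.116 vs H₁: β₁ < 1.116.
t = (β̂₁ − β₁⁰)/SE = (0.471 − 1.116) / 0.398 = -1.621.
df = n − 2 = 88 − 2 = 86.
One-sided p ≈ 0.0544, which is < 0.1, so reject H₀.
There is evidence that the true slope on curing temperature is below 1.116 MPa per unit.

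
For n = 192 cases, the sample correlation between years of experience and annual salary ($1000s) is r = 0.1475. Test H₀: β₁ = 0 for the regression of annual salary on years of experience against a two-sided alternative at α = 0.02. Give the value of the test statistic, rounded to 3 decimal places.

t = 2.056

t = r·√(n − 2)/√(1 − r²) = 0.1475·√190/√0.978244 = 2.056.
df = n − 2 = 190.
Two-sided p ≈ 0.0412, which is ≥ 0.02, so fail to reject H₀.
The data do not give significant evidence of a linear association between years of experience and annual salary.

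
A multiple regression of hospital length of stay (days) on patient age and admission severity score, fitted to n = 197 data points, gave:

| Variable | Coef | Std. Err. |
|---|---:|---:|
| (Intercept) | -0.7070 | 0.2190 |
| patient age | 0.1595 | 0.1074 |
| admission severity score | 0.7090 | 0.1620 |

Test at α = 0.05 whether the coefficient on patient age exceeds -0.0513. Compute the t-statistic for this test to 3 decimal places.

t = 1.963

Read off: b = 0.1595, SE = 0.1074 for patient age.
H₀: β₁ = -0.0513 vs H₁: β₁ > -0.0513.
t = (0.1595 − (-0.0513)) / 0.1074 = 1.963.
df = n − k − 1 = 197 − 2 − 1 = 194.
One-sided p ≈ 0.0256, which is < 0.05, so reject H₀.
There is evidence that the true slope on patient age exceeds -0.0513 days per unit, holding the other predictors fixed.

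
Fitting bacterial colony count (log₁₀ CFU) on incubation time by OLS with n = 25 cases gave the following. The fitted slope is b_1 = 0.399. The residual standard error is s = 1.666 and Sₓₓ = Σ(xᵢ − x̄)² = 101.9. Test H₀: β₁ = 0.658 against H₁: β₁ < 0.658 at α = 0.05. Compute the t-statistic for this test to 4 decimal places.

SE(b_1) = s/√Sₓₓ = 1.666/√101.9 = 0.16504.
t = (0.399 − 0.658) / 0.16504 = -1.5693.
df = n − 2 = 23.
One-sided p ≈ 0.0651, which is ≥ 0.05, so fail to reject H₀.
The data do not give significant evidence that the true slope on incubation time is below 0.658 log₁₀ CFU per unit.

t = -1.5693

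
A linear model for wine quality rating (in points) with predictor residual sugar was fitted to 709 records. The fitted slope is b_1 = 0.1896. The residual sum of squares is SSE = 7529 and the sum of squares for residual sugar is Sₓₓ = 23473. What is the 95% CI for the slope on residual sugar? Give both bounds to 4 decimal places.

(0.1478, 0.2314)

MSE = SSE/(n − 2) = 7529/707 = 10.6492.
SE(b_1) = √(MSE/Sₓₓ) = √(10.6492/23473) = 0.0212998.
df = n − 2 = 707.
t* = t_{0.025, 707} = 1.963325.
Margin = t* × SE = 1.963325 × 0.0212998 = 0.041818.
CI: 0.1896 ± 0.041818 → (0.1478, 0.2314).
With 95% confidence, each one-unit increase in residual sugar is associated with a change of between 0.1478 and 0.2314 points in wine quality rating.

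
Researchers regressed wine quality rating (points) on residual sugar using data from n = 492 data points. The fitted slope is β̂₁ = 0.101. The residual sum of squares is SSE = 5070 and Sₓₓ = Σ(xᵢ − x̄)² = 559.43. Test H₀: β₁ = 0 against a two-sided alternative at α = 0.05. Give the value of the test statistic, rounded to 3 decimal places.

t = 0.743

MSE = SSE/(n − 2) = 5070/490 = 10.3469.
SE(β̂₁) = √(MSE/Sₓₓ) = √(10.3469/559.43) = 0.135998.
t = 0.101 / 0.135998 = 0.743.
df = n − 2 = 490.
Two-sided p ≈ 0.4580, which is ≥ 0.05, so fail to reject H₀.
The data do not give significant evidence of an association between residual sugar and wine quality rating.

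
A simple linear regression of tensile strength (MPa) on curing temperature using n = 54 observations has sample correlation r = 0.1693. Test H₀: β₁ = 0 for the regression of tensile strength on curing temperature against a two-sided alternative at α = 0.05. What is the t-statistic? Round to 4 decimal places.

t = r·√(n − 2)/√(1 − r²) = 0.1693·√52/√0.971338 = 1.2387.
df = n − 2 = 52.
Two-sided p ≈ 0.2210, which is ≥ 0.05, so fail to reject H₀.
The data do not give significant evidence of a linear association between curing temperature and tensile strength.

t = 1.2387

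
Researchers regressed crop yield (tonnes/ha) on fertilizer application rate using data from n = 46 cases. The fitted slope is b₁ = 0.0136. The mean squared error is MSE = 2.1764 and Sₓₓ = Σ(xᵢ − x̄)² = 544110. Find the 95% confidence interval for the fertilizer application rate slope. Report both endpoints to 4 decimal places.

SE(b₁) = √(MSE/Sₓₓ) = √(2.1764/544110) = 0.00199998.
df = n − 2 = 44.
t* = t_{0.025, 44} = 2.015368.
Margin = t* × SE = 2.015368 × 0.00199998 = 0.004031.
CI: 0.0136 ± 0.004031 → (0.0096, 0.0176).
With 95% confidence, each one-unit increase in fertilizer application rate is associated with a change of between 0.0096 and 0.0176 tonnes/ha in crop yield.

(0.0096, 0.0176)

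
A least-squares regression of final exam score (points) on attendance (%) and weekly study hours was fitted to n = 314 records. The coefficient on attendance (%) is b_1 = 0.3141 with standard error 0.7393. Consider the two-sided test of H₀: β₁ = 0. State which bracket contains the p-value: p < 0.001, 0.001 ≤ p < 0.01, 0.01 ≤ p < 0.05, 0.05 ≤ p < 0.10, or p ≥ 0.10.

t = 0.3141 / 0.7393 = 0.425.
df = n − k − 1 = 314 − 2 − 1 = 311.
Two-sided p = 2·P(T_{311} > |t|) ≈ 0.6712.
So p ≥ 0.10.

p ≥ 0.10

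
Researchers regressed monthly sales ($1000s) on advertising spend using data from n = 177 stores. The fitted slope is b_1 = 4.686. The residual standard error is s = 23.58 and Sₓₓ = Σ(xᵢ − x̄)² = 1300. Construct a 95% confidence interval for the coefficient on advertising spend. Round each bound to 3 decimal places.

(3.395, 5.977)

SE(b_1) = s/√Sₓₓ = 23.58/√1300 = 0.653992.
df = n − 2 = 175.
t* = t_{0.025, 175} = 1.973612.
Margin = t* × SE = 1.973612 × 0.653992 = 1.29073.
CI: 4.686 ± 1.29073 → (3.395, 5.977).
With 95% confidence, each one-unit increase in advertising spend is associated with a change of between 3.395 and 5.977 $1000s in monthly sales.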